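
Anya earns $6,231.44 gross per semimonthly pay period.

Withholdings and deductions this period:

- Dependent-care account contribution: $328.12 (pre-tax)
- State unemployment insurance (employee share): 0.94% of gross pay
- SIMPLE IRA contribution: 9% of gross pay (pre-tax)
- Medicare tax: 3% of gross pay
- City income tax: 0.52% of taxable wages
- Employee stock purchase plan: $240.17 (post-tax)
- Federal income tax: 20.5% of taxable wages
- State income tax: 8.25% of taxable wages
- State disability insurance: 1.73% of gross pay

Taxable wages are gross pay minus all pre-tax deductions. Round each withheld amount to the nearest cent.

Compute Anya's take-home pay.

$3,185.25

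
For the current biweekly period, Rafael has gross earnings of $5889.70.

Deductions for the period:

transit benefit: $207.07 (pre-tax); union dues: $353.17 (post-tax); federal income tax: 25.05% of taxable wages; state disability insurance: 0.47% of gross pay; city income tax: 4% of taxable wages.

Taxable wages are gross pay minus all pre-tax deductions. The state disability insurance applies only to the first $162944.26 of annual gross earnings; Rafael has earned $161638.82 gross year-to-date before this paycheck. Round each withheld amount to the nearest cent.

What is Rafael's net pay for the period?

Transit benefit: $207.07
Taxable wages = $5889.70 − $207.07 = $5682.63
Federal income tax: $5682.63 × 0.2505 = $1423.50
City income tax: $5682.63 × 0.04 = $227.31
State disability insurance: only $162944.26 − $161638.82 = $1305.44 of this check is subject → $1305.44 × 0.0047 = $6.14
Union dues: $353.17
Total deductions = $207.07 + $1423.50 + $227.31 + $6.14 + $353.17 = $2217.19
Net pay = $5889.70 − $2217.19 = $3672.51

$3672.51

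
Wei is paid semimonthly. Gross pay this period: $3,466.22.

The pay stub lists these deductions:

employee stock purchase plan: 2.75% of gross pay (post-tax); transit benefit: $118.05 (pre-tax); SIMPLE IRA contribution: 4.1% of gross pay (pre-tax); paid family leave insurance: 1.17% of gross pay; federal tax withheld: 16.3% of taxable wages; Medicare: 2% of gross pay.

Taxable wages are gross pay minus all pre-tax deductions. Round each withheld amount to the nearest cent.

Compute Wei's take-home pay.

$2,478.27

SIMPLE IRA contribution: $3,466.22 × 0.041 = $142.12
Transit benefit: $118.05
Pre-tax total = $142.12 + $118.05 = $260.17
Taxable wages = $3,466.22 − $260.17 = $3,206.05
Federal tax withheld: $3,206.05 × 0.163 = $522.59
Paid family leave insurance: $3,466.22 × 0.0117 = $40.55
Medicare: $3,466.22 × 0.02 = $69.32
Employee stock purchase plan: $3,466.22 × 0.0275 = $95.32
Total deductions = $142.12 + $118.05 + $522.59 + $40.55 + $69.32 + $95.32 = $987.95
Net pay = $3,466.22 − $987.95 = $2,478.27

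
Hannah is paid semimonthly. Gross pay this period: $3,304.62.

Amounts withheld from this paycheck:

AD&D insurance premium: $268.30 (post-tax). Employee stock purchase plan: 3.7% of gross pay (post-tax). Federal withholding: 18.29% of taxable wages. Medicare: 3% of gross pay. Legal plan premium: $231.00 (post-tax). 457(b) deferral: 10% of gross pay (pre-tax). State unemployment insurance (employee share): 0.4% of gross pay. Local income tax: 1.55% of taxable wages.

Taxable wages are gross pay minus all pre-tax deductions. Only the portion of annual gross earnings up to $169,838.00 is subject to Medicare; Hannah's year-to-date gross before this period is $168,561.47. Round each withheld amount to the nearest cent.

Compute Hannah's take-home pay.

$1,711.00

457(b) deferral: $3,304.62 × 0.1 = $330.46
Taxable wages = $3,304.62 − $330.46 = $2,974.16
Local income tax: $2,974.16 × 0.0155 = $46.10
Federal withholding: $2,974.16 × 0.1829 = $543.97
Medicare: only $169,838.00 − $168,561.47 = $1,276.53 of this check is subject → $1,276.53 × 0.03 = $38.30
State unemployment insurance (employee share): $3,304.62 × 0.004 = $13.22
Legal plan premium: $231.00
AD&D insurance premium: $268.30
Employee stock purchase plan: $3,304.62 × 0.037 = $122.27
Total deductions = $330.46 + $46.10 + $543.97 + $38.30 + $13.22 + $231.00 + $268.30 + $122.27 = $1,593.62
Net pay = $3,304.62 − $1,593.62 = $1,711.00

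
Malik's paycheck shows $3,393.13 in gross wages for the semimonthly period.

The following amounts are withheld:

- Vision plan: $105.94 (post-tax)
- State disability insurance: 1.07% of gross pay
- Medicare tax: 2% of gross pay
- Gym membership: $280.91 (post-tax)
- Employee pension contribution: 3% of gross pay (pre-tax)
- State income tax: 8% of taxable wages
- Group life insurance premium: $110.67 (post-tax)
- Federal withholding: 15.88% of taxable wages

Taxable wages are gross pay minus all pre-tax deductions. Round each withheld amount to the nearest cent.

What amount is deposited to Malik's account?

Employee pension contribution: $3,393.13 × 0.03 = $101.79
Taxable wages = $3,393.13 − $101.79 = $3,291.34
State income tax: $3,291.34 × 0.08 = $263.31
Federal withholding: $3,291.34 × 0.1588 = $522.66
Medicare tax: $3,393.13 × 0.02 = $67.86
State disability insurance: $3,393.13 × 0.0107 = $36.31
Vision plan: $105.94
Gym membership: $280.91
Group life insurance premium: $110.67
Total deductions = $101.79 + $263.31 + $522.66 + $67.86 + $36.31 + $105.94 + $280.91 + $110.67 = $1,489.45
Net pay = $3,393.13 − $1,489.45 = $1,903.68

$1,903.68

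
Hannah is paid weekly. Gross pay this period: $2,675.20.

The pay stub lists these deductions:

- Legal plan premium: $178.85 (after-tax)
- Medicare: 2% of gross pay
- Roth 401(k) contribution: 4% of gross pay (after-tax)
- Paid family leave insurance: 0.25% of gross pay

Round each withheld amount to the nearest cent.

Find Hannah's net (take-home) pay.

$2,329.15

Medicare: $2,675.20 × 0.02 = $53.50
Paid family leave insurance: $2,675.20 × 0.0025 = $6.69
Roth 401(k) contribution: $2,675.20 × 0.04 = $107.01
Legal plan premium: $178.85
Total deductions = $53.50 + $6.69 + $107.01 + $178.85 = $346.05
Net pay = $2,675.20 − $346.05 = $2,329.15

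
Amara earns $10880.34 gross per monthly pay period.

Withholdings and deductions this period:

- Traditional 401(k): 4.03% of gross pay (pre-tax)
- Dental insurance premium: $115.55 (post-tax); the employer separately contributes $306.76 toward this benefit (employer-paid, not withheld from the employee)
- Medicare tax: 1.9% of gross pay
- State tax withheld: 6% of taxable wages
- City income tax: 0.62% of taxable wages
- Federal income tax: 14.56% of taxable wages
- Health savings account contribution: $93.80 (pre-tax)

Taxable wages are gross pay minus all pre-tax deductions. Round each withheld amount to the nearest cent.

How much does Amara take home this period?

$7834.06

Traditional 401(k): $10880.34 × 0.0403 = $438.48
Health savings account contribution: $93.80
Pre-tax total = $438.48 + $93.80 = $532.28
Taxable wages = $10880.34 − $532.28 = $10348.06
City income tax: $10348.06 × 0.0062 = $64.16
State tax withheld: $10348.06 × 0.06 = $620.88
Federal income tax: $10348.06 × 0.1456 = $1506.68
Medicare tax: $10880.34 × 0.019 = $206.73
Dental insurance premium: $115.55
(Employer's $306.76 toward dental insurance premium is not withheld from the employee.)
Total deductions = $438.48 + $93.80 + $64.16 + $620.88 + $1506.68 + $206.73 + $115.55 = $3046.28
Net pay = $10880.34 − $3046.28 = $7834.06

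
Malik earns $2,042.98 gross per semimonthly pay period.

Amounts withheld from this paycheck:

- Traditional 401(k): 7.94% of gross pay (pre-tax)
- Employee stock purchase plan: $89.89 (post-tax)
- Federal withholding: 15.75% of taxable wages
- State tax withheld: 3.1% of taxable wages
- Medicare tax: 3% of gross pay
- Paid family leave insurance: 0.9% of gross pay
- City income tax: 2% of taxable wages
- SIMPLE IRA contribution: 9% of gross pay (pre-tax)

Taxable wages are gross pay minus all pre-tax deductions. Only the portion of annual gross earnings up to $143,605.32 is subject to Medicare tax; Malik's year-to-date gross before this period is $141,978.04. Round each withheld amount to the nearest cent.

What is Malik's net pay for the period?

SIMPLE IRA contribution: $2,042.98 × 0.09 = $183.87
Traditional 401(k): $2,042.98 × 0.0794 = $162.21
Pre-tax total = $183.87 + $162.21 = $346.08
Taxable wages = $2,042.98 − $346.08 = $1,696.90
State tax withheld: $1,696.90 × 0.031 = $52.60
Federal withholding: $1,696.90 × 0.1575 = $267.26
City income tax: $1,696.90 × 0.02 = $33.94
Paid family leave insurance: $2,042.98 × 0.009 = $18.39
Medicare tax: only $143,605.32 − $141,978.04 = $1,627.28 of this check is subject → $1,627.28 × 0.03 = $48.82
Employee stock purchase plan: $89.89
Total deductions = $183.87 + $162.21 + $52.60 + $267.26 + $33.94 + $18.39 + $48.82 + $89.89 = $856.98
Net pay = $2,042.98 − $856.98 = $1,186.00

$1,186.00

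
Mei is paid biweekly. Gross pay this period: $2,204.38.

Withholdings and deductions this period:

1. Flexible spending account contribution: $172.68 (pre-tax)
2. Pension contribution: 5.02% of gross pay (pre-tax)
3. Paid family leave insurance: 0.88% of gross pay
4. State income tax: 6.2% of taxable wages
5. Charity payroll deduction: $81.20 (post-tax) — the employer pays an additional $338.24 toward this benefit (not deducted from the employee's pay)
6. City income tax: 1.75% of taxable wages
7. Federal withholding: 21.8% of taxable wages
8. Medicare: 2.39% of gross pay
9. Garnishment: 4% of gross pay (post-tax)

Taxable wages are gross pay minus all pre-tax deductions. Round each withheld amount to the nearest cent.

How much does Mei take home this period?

Pension contribution: $2,204.38 × 0.0502 = $110.66
Flexible spending account contribution: $172.68
Pre-tax total = $110.66 + $172.68 = $283.34
Taxable wages = $2,204.38 − $283.34 = $1,921.04
State income tax: $1,921.04 × 0.062 = $119.10
City income tax: $1,921.04 × 0.0175 = $33.62
Federal withholding: $1,921.04 × 0.218 = $418.79
Paid family leave insurance: $2,204.38 × 0.0088 = $19.40
Medicare: $2,204.38 × 0.0239 = $52.68
Garnishment: $2,204.38 × 0.04 = $88.18
Charity payroll deduction: $81.20
(Employer's $338.24 toward charity payroll deduction is not withheld from the employee.)
Total deductions = $110.66 + $172.68 + $119.10 + $33.62 + $418.79 + $19.40 + $52.68 + $88.18 + $81.20 = $1,096.31
Net pay = $2,204.38 − $1,096.31 = $1,108.07

$1,108.07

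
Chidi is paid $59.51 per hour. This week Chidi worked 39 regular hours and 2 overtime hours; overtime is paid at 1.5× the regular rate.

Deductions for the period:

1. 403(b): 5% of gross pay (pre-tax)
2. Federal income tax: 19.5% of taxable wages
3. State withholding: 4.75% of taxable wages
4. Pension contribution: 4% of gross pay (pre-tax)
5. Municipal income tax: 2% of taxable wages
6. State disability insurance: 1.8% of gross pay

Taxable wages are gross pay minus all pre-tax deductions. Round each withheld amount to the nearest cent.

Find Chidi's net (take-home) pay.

Regular pay: 39 × $59.51 = $2,320.89
Overtime pay: 2 × $59.51 × 1.5 = $178.53
Gross pay = $2,320.89 + $178.53 = $2,499.42
403(b): $2,499.42 × 0.05 = $124.97
Pension contribution: $2,499.42 × 0.04 = $99.98
Pre-tax total = $124.97 + $99.98 = $224.95
Taxable wages = $2,499.42 − $224.95 = $2,274.47
Municipal income tax: $2,274.47 × 0.02 = $45.49
State withholding: $2,274.47 × 0.0475 = $108.04
Federal income tax: $2,274.47 × 0.195 = $443.52
State disability insurance: $2,499.42 × 0.018 = $44.99
Total deductions = $124.97 + $99.98 + $45.49 + $108.04 + $443.52 + $44.99 = $866.99
Net pay = $2,499.42 − $866.99 = $1,632.43

$1,632.43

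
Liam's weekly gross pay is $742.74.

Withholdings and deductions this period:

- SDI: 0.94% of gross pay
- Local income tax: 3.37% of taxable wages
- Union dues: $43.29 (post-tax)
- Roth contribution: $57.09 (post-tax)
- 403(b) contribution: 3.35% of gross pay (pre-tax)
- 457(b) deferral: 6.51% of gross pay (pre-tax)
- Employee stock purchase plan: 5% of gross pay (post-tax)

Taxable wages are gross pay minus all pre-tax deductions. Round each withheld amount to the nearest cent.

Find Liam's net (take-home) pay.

$502.45

457(b) deferral: $742.74 × 0.0651 = $48.35
403(b) contribution: $742.74 × 0.0335 = $24.88
Pre-tax total = $48.35 + $24.88 = $73.23
Taxable wages = $742.74 − $73.23 = $669.51
Local income tax: $669.51 × 0.0337 = $22.56
SDI: $742.74 × 0.0094 = $6.98
Roth contribution: $57.09
Employee stock purchase plan: $742.74 × 0.05 = $37.14
Union dues: $43.29
Total deductions = $48.35 + $24.88 + $22.56 + $6.98 + $57.09 + $37.14 + $43.29 = $240.29
Net pay = $742.74 − $240.29 = $502.45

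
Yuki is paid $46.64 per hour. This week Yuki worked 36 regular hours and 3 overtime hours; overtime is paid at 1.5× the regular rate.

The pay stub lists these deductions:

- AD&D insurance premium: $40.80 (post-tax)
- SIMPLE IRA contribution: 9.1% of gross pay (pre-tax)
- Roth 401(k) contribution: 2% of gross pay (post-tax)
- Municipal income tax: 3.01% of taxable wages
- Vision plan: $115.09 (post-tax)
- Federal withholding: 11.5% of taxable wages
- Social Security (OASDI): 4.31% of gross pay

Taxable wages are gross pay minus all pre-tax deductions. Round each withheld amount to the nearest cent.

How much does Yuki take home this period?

$1,192.81

Regular pay: 36 × $46.64 = $1,679.04
Overtime pay: 3 × $46.64 × 1.5 = $209.88
Gross pay = $1,679.04 + $209.88 = $1,888.92
SIMPLE IRA contribution: $1,888.92 × 0.091 = $171.89
Taxable wages = $1,888.92 − $171.89 = $1,717.03
Municipal income tax: $1,717.03 × 0.0301 = $51.68
Federal withholding: $1,717.03 × 0.115 = $197.46
Social Security (OASDI): $1,888.92 × 0.0431 = $81.41
AD&D insurance premium: $40.80
Roth 401(k) contribution: $1,888.92 × 0.02 = $37.78
Vision plan: $115.09
Total deductions = $171.89 + $51.68 + $197.46 + $81.41 + $40.80 + $37.78 + $115.09 = $696.11
Net pay = $1,888.92 − $696.11 = $1,192.81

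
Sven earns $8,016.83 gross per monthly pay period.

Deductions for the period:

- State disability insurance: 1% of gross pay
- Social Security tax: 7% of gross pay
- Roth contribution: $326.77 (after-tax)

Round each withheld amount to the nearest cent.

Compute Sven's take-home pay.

$7,048.71

State disability insurance: $8,016.83 × 0.01 = $80.17
Social Security tax: $8,016.83 × 0.07 = $561.18
Roth contribution: $326.77
Total deductions = $80.17 + $561.18 + $326.77 = $968.12
Net pay = $8,016.83 − $968.12 = $7,048.71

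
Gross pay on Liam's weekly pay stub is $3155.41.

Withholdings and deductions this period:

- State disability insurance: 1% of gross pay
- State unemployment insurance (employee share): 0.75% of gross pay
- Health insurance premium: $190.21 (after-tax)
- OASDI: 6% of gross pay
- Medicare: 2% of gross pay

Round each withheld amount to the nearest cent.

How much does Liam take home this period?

OASDI: $3155.41 × 0.06 = $189.32
State disability insurance: $3155.41 × 0.01 = $31.55
Medicare: $3155.41 × 0.02 = $63.11
State unemployment insurance (employee share): $3155.41 × 0.0075 = $23.67
Health insurance premium: $190.21
Total deductions = $189.32 + $31.55 + $63.11 + $23.67 + $190.21 = $497.86
Net pay = $3155.41 − $497.86 = $2657.55

$2657.55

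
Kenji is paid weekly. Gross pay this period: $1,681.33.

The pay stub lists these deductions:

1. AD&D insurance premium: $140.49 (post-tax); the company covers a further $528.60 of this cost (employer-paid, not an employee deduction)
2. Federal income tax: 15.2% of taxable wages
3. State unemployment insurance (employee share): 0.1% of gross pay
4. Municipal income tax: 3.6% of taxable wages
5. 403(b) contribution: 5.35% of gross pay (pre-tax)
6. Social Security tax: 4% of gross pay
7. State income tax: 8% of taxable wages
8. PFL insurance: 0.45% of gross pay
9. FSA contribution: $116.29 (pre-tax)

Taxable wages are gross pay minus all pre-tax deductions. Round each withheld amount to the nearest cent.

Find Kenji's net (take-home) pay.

$862.78

FSA contribution: $116.29
403(b) contribution: $1,681.33 × 0.0535 = $89.95
Pre-tax total = $116.29 + $89.95 = $206.24
Taxable wages = $1,681.33 − $206.24 = $1,475.09
Municipal income tax: $1,475.09 × 0.036 = $53.10
Federal income tax: $1,475.09 × 0.152 = $224.21
State income tax: $1,475.09 × 0.08 = $118.01
Social Security tax: $1,681.33 × 0.04 = $67.25
PFL insurance: $1,681.33 × 0.0045 = $7.57
State unemployment insurance (employee share): $1,681.33 × 0.001 = $1.68
AD&D insurance premium: $140.49
(Employer's $528.60 toward AD&D insurance premium is not withheld from the employee.)
Total deductions = $116.29 + $89.95 + $53.10 + $224.21 + $118.01 + $67.25 + $7.57 + $1.68 + $140.49 = $818.55
Net pay = $1,681.33 − $818.55 = $862.78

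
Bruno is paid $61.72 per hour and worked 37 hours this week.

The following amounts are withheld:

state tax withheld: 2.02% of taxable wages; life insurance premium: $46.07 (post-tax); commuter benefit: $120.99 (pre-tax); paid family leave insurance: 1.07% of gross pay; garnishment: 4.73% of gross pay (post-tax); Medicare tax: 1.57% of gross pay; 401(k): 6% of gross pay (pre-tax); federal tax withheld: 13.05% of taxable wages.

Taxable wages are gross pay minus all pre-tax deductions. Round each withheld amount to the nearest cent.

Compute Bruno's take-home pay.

Gross pay: 37 × $61.72 = $2,283.64
Commuter benefit: $120.99
401(k): $2,283.64 × 0.06 = $137.02
Pre-tax total = $120.99 + $137.02 = $258.01
Taxable wages = $2,283.64 − $258.01 = $2,025.63
State tax withheld: $2,025.63 × 0.0202 = $40.92
Federal tax withheld: $2,025.63 × 0.1305 = $264.34
Medicare tax: $2,283.64 × 0.0157 = $35.85
Paid family leave insurance: $2,283.64 × 0.0107 = $24.43
Garnishment: $2,283.64 × 0.0473 = $108.02
Life insurance premium: $46.07
Total deductions = $120.99 + $137.02 + $40.92 + $264.34 + $35.85 + $24.43 + $108.02 + $46.07 = $777.64
Net pay = $2,283.64 − $777.64 = $1,506.00

$1,506.00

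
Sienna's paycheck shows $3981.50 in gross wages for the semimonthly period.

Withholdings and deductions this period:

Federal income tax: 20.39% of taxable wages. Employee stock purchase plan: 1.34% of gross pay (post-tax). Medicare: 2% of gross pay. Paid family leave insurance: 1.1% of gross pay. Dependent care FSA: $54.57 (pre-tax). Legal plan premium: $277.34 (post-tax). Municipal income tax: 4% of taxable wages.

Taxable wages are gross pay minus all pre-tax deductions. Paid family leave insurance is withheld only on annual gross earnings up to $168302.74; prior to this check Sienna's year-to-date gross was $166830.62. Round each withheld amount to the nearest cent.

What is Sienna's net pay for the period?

$2542.64

Dependent care FSA: $54.57
Taxable wages = $3981.50 − $54.57 = $3926.93
Federal income tax: $3926.93 × 0.2039 = $800.70
Municipal income tax: $3926.93 × 0.04 = $157.08
Paid family leave insurance: only $168302.74 − $166830.62 = $1472.12 of this check is subject → $1472.12 × 0.011 = $16.19
Medicare: $3981.50 × 0.02 = $79.63
Employee stock purchase plan: $3981.50 × 0.0134 = $53.35
Legal plan premium: $277.34
Total deductions = $54.57 + $800.70 + $157.08 + $16.19 + $79.63 + $53.35 + $277.34 = $1438.86
Net pay = $3981.50 − $1438.86 = $2542.64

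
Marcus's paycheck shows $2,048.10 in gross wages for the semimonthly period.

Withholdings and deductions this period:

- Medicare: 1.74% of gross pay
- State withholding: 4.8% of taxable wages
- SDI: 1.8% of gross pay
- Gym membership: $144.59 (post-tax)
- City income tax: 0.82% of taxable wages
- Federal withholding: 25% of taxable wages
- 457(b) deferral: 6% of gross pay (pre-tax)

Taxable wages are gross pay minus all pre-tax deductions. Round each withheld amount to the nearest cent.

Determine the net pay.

$1,118.61

457(b) deferral: $2,048.10 × 0.06 = $122.89
Taxable wages = $2,048.10 − $122.89 = $1,925.21
City income tax: $1,925.21 × 0.0082 = $15.79
State withholding: $1,925.21 × 0.048 = $92.41
Federal withholding: $1,925.21 × 0.25 = $481.30
SDI: $2,048.10 × 0.018 = $36.87
Medicare: $2,048.10 × 0.0174 = $35.64
Gym membership: $144.59
Total deductions = $122.89 + $15.79 + $92.41 + $481.30 + $36.87 + $35.64 + $144.59 = $929.49
Net pay = $2,048.10 − $929.49 = $1,118.61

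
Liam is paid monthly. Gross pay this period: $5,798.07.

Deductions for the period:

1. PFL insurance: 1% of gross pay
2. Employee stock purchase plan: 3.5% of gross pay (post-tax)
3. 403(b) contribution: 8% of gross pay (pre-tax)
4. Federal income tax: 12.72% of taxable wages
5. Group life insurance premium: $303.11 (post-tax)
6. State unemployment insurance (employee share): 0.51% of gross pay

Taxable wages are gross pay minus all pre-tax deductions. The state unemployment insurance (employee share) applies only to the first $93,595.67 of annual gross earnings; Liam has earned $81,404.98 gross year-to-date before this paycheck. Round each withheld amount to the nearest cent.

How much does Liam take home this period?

403(b) contribution: $5,798.07 × 0.08 = $463.85
Taxable wages = $5,798.07 − $463.85 = $5,334.22
Federal income tax: $5,334.22 × 0.1272 = $678.51
PFL insurance: $5,798.07 × 0.01 = $57.98
State unemployment insurance (employee share): cap not yet reached, full $5,798.07 is subject → $5,798.07 × 0.0051 = $29.57
Group life insurance premium: $303.11
Employee stock purchase plan: $5,798.07 × 0.035 = $202.93
Total deductions = $463.85 + $678.51 + $57.98 + $29.57 + $303.11 + $202.93 = $1,735.95
Net pay = $5,798.07 − $1,735.95 = $4,062.12

$4,062.12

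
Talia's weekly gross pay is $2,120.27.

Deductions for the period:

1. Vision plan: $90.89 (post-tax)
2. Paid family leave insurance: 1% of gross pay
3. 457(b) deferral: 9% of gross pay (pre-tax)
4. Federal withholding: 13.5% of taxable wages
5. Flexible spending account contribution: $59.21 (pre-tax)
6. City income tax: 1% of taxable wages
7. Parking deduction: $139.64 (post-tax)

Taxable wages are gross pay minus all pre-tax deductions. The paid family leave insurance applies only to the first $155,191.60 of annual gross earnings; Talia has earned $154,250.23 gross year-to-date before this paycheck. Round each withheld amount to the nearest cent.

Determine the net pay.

457(b) deferral: $2,120.27 × 0.09 = $190.82
Flexible spending account contribution: $59.21
Pre-tax total = $190.82 + $59.21 = $250.03
Taxable wages = $2,120.27 − $250.03 = $1,870.24
City income tax: $1,870.24 × 0.01 = $18.70
Federal withholding: $1,870.24 × 0.135 = $252.48
Paid family leave insurance: only $155,191.60 − $154,250.23 = $941.37 of this check is subject → $941.37 × 0.01 = $9.41
Parking deduction: $139.64
Vision plan: $90.89
Total deductions = $190.82 + $59.21 + $18.70 + $252.48 + $9.41 + $139.64 + $90.89 = $761.15
Net pay = $2,120.27 − $761.15 = $1,359.12

$1,359.12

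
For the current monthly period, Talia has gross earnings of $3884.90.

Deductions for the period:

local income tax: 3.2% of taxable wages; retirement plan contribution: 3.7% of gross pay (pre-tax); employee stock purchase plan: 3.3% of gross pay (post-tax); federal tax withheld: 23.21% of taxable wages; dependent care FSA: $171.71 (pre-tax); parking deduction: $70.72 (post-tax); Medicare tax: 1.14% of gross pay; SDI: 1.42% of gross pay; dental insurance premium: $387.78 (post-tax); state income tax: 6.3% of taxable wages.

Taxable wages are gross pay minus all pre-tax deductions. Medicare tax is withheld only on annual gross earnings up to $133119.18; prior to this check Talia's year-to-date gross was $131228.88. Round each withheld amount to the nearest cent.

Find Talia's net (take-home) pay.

$1738.46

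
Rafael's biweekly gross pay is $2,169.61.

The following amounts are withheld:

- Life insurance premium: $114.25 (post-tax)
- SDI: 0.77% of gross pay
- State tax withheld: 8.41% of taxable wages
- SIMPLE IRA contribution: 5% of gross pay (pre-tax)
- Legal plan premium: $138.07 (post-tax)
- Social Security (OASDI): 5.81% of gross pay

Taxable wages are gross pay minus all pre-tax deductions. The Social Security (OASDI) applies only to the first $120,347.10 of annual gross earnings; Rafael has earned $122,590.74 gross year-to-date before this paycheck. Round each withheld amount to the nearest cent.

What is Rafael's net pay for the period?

$1,618.76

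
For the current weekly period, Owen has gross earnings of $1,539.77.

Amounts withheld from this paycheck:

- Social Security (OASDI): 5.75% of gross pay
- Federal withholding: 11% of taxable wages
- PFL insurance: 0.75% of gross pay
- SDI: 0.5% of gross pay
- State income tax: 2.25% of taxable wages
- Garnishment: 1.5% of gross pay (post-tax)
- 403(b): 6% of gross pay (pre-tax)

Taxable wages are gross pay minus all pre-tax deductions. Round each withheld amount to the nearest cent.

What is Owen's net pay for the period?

$1,124.71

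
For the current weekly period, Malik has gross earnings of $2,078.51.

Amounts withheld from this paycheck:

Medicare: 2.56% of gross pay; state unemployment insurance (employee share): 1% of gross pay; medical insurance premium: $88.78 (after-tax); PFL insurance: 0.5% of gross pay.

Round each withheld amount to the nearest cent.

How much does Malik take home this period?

$1,905.34

PFL insurance: $2,078.51 × 0.005 = $10.39
State unemployment insurance (employee share): $2,078.51 × 0.01 = $20.79
Medicare: $2,078.51 × 0.0256 = $53.21
Medical insurance premium: $88.78
Total deductions = $10.39 + $20.79 + $53.21 + $88.78 = $173.17
Net pay = $2,078.51 − $173.17 = $1,905.34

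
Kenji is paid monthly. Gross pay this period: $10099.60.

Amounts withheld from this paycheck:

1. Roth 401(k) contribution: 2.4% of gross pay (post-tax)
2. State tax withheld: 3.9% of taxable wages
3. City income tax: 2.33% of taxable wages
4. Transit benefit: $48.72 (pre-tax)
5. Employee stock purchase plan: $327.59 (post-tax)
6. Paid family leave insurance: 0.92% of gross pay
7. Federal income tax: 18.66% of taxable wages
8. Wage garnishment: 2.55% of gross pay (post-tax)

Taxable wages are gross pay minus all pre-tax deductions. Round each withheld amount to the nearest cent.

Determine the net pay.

Transit benefit: $48.72
Taxable wages = $10099.60 − $48.72 = $10050.88
Federal income tax: $10050.88 × 0.1866 = $1875.49
State tax withheld: $10050.88 × 0.039 = $391.98
City income tax: $10050.88 × 0.0233 = $234.19
Paid family leave insurance: $10099.60 × 0.0092 = $92.92
Employee stock purchase plan: $327.59
Wage garnishment: $10099.60 × 0.0255 = $257.54
Roth 401(k) contribution: $10099.60 × 0.024 = $242.39
Total deductions = $48.72 + $1875.49 + $391.98 + $234.19 + $92.92 + $327.59 + $257.54 + $242.39 = $3470.82
Net pay = $10099.60 − $3470.82 = $6628.78

$6628.78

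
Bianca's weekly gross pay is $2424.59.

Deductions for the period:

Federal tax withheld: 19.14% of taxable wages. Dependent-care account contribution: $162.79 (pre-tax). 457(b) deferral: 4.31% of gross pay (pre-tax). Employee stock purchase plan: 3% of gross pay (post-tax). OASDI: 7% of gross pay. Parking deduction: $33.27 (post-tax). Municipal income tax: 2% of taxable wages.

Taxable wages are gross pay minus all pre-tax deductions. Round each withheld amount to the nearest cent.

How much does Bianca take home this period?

Dependent-care account contribution: $162.79
457(b) deferral: $2424.59 × 0.0431 = $104.50
Pre-tax total = $162.79 + $104.50 = $267.29
Taxable wages = $2424.59 − $267.29 = $2157.30
Federal tax withheld: $2157.30 × 0.1914 = $412.91
Municipal income tax: $2157.30 × 0.02 = $43.15
OASDI: $2424.59 × 0.07 = $169.72
Employee stock purchase plan: $2424.59 × 0.03 = $72.74
Parking deduction: $33.27
Total deductions = $162.79 + $104.50 + $412.91 + $43.15 + $169.72 + $72.74 + $33.27 = $999.08
Net pay = $2424.59 − $999.08 = $1425.51

$1425.51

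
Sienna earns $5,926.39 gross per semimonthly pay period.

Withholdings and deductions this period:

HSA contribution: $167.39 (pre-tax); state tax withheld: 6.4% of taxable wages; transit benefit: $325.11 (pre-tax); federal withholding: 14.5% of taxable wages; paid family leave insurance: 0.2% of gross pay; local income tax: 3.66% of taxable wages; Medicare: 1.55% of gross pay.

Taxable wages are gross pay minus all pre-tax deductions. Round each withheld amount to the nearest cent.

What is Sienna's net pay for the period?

HSA contribution: $167.39
Transit benefit: $325.11
Pre-tax total = $167.39 + $325.11 = $492.50
Taxable wages = $5,926.39 − $492.50 = $5,433.89
Local income tax: $5,433.89 × 0.0366 = $198.88
State tax withheld: $5,433.89 × 0.064 = $347.77
Federal withholding: $5,433.89 × 0.145 = $787.91
Paid family leave insurance: $5,926.39 × 0.002 = $11.85
Medicare: $5,926.39 × 0.0155 = $91.86
Total deductions = $167.39 + $325.11 + $198.88 + $347.77 + $787.91 + $11.85 + $91.86 = $1,930.77
Net pay = $5,926.39 − $1,930.77 = $3,995.62

$3,995.62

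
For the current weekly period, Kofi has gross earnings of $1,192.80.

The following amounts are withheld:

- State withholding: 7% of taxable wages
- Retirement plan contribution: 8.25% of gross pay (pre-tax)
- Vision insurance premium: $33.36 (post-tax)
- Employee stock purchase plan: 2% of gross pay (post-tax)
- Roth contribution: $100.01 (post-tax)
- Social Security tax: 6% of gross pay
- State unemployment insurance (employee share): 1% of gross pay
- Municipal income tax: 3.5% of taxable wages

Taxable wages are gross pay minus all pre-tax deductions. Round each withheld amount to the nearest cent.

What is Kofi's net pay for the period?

$738.75

Retirement plan contribution: $1,192.80 × 0.0825 = $98.41
Taxable wages = $1,192.80 − $98.41 = $1,094.39
State withholding: $1,094.39 × 0.07 = $76.61
Municipal income tax: $1,094.39 × 0.035 = $38.30
State unemployment insurance (employee share): $1,192.80 × 0.01 = $11.93
Social Security tax: $1,192.80 × 0.06 = $71.57
Roth contribution: $100.01
Vision insurance premium: $33.36
Employee stock purchase plan: $1,192.80 × 0.02 = $23.86
Total deductions = $98.41 + $76.61 + $38.30 + $11.93 + $71.57 + $100.01 + $33.36 + $23.86 = $454.05
Net pay = $1,192.80 − $454.05 = $738.75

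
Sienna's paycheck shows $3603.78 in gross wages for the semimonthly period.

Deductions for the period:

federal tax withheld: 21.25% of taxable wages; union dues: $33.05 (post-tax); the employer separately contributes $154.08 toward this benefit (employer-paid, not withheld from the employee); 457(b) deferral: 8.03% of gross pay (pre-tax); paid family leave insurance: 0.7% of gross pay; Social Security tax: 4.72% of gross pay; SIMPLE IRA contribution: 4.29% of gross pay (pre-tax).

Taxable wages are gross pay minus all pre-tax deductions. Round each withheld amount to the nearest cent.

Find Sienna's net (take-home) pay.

457(b) deferral: $3603.78 × 0.0803 = $289.38
SIMPLE IRA contribution: $3603.78 × 0.0429 = $154.60
Pre-tax total = $289.38 + $154.60 = $443.98
Taxable wages = $3603.78 − $443.98 = $3159.80
Federal tax withheld: $3159.80 × 0.2125 = $671.46
Paid family leave insurance: $3603.78 × 0.007 = $25.23
Social Security tax: $3603.78 × 0.0472 = $170.10
Union dues: $33.05
(Employer's $154.08 toward union dues is not withheld from the employee.)
Total deductions = $289.38 + $154.60 + $671.46 + $25.23 + $170.10 + $33.05 = $1343.82
Net pay = $3603.78 − $1343.82 = $2259.96

$2259.96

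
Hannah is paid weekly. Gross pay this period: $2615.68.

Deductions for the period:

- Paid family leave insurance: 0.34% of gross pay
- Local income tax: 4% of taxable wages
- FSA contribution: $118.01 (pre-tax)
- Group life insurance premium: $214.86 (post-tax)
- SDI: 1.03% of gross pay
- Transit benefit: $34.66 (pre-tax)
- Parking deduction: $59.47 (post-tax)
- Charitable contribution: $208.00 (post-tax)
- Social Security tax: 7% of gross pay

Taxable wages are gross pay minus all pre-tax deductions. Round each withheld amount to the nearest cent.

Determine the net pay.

Transit benefit: $34.66
FSA contribution: $118.01
Pre-tax total = $34.66 + $118.01 = $152.67
Taxable wages = $2615.68 − $152.67 = $2463.01
Local income tax: $2463.01 × 0.04 = $98.52
Paid family leave insurance: $2615.68 × 0.0034 = $8.89
Social Security tax: $2615.68 × 0.07 = $183.10
SDI: $2615.68 × 0.0103 = $26.94
Charitable contribution: $208.00
Parking deduction: $59.47
Group life insurance premium: $214.86
Total deductions = $34.66 + $118.01 + $98.52 + $8.89 + $183.10 + $26.94 + $208.00 + $59.47 + $214.86 = $952.45
Net pay = $2615.68 − $952.45 = $1663.23

$1663.23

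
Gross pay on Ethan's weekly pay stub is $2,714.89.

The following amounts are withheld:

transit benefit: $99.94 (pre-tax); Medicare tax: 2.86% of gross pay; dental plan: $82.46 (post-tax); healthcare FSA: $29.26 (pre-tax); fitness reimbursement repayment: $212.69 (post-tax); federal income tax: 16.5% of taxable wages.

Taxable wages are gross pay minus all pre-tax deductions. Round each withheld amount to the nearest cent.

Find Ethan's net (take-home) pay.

Healthcare FSA: $29.26
Transit benefit: $99.94
Pre-tax total = $29.26 + $99.94 = $129.20
Taxable wages = $2,714.89 − $129.20 = $2,585.69
Federal income tax: $2,585.69 × 0.165 = $426.64
Medicare tax: $2,714.89 × 0.0286 = $77.65
Dental plan: $82.46
Fitness reimbursement repayment: $212.69
Total deductions = $29.26 + $99.94 + $426.64 + $77.65 + $82.46 + $212.69 = $928.64
Net pay = $2,714.89 − $928.64 = $1,786.25

$1,786.25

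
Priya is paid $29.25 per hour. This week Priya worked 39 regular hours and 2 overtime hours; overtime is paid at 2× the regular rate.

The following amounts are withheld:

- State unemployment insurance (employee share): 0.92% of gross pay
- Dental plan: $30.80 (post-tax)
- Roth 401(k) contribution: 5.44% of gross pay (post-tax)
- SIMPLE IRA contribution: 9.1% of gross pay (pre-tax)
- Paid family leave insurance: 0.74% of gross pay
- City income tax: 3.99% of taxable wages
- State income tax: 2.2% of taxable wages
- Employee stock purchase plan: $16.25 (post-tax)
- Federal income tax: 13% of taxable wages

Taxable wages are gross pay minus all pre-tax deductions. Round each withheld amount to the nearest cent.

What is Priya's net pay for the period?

Regular pay: 39 × $29.25 = $1,140.75
Overtime pay: 2 × $29.25 × 2 = $117.00
Gross pay = $1,140.75 + $117.00 = $1,257.75
SIMPLE IRA contribution: $1,257.75 × 0.091 = $114.46
Taxable wages = $1,257.75 − $114.46 = $1,143.29
City income tax: $1,143.29 × 0.0399 = $45.62
Federal income tax: $1,143.29 × 0.13 = $148.63
State income tax: $1,143.29 × 0.022 = $25.15
State unemployment insurance (employee share): $1,257.75 × 0.0092 = $11.57
Paid family leave insurance: $1,257.75 × 0.0074 = $9.31
Roth 401(k) contribution: $1,257.75 × 0.0544 = $68.42
Employee stock purchase plan: $16.25
Dental plan: $30.80
Total deductions = $114.46 + $45.62 + $148.63 + $25.15 + $11.57 + $9.31 + $68.42 + $16.25 + $30.80 = $470.21
Net pay = $1,257.75 − $470.21 = $787.54

$787.54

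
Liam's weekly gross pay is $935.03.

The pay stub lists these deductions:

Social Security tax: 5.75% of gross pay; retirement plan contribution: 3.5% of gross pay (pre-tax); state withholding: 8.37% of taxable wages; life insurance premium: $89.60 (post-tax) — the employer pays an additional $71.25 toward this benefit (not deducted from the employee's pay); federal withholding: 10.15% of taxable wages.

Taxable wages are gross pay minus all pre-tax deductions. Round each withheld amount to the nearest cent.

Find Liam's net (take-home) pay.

$591.84

Retirement plan contribution: $935.03 × 0.035 = $32.73
Taxable wages = $935.03 − $32.73 = $902.30
Federal withholding: $902.30 × 0.1015 = $91.58
State withholding: $902.30 × 0.0837 = $75.52
Social Security tax: $935.03 × 0.0575 = $53.76
Life insurance premium: $89.60
(Employer's $71.25 toward life insurance premium is not withheld from the employee.)
Total deductions = $32.73 + $91.58 + $75.52 + $53.76 + $89.60 = $343.19
Net pay = $935.03 − $343.19 = $591.84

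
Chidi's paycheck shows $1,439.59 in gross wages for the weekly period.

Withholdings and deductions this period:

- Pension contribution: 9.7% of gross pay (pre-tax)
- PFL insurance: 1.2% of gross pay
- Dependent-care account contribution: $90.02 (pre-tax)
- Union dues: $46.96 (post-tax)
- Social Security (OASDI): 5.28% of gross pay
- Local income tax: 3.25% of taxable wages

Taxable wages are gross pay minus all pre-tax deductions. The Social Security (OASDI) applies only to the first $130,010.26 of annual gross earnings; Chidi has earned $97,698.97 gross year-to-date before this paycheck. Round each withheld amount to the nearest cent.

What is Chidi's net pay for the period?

Dependent-care account contribution: $90.02
Pension contribution: $1,439.59 × 0.097 = $139.64
Pre-tax total = $90.02 + $139.64 = $229.66
Taxable wages = $1,439.59 − $229.66 = $1,209.93
Local income tax: $1,209.93 × 0.0325 = $39.32
PFL insurance: $1,439.59 × 0.012 = $17.28
Social Security (OASDI): cap not yet reached, full $1,439.59 is subject → $1,439.59 × 0.0528 = $76.01
Union dues: $46.96
Total deductions = $90.02 + $139.64 + $39.32 + $17.28 + $76.01 + $46.96 = $409.23
Net pay = $1,439.59 − $409.23 = $1,030.36

$1,030.36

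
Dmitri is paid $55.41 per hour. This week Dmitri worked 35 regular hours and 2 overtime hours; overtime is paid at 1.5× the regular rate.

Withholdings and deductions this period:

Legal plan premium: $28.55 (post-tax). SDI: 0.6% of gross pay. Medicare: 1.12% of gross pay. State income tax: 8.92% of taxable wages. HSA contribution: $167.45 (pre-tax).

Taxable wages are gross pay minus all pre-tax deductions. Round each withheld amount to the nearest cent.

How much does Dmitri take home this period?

Regular pay: 35 × $55.41 = $1,939.35
Overtime pay: 2 × $55.41 × 1.5 = $166.23
Gross pay = $1,939.35 + $166.23 = $2,105.58
HSA contribution: $167.45
Taxable wages = $2,105.58 − $167.45 = $1,938.13
State income tax: $1,938.13 × 0.0892 = $172.88
SDI: $2,105.58 × 0.006 = $12.63
Medicare: $2,105.58 × 0.0112 = $23.58
Legal plan premium: $28.55
Total deductions = $167.45 + $172.88 + $12.63 + $23.58 + $28.55 = $405.09
Net pay = $2,105.58 − $405.09 = $1,700.49

$1,700.49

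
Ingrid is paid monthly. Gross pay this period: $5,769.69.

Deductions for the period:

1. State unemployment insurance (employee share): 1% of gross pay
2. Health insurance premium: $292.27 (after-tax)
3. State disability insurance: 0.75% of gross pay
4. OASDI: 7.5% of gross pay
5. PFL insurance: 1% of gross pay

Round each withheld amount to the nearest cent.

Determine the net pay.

$4,886.02

State unemployment insurance (employee share): $5,769.69 × 0.01 = $57.70
OASDI: $5,769.69 × 0.075 = $432.73
State disability insurance: $5,769.69 × 0.0075 = $43.27
PFL insurance: $5,769.69 × 0.01 = $57.70
Health insurance premium: $292.27
Total deductions = $57.70 + $432.73 + $43.27 + $57.70 + $292.27 = $883.67
Net pay = $5,769.69 − $883.67 = $4,886.02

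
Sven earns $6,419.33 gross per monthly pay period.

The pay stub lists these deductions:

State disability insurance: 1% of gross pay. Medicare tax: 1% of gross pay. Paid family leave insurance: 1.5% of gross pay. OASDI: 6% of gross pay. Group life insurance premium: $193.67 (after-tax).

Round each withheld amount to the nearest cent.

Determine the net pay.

Medicare tax: $6,419.33 × 0.01 = $64.19
State disability insurance: $6,419.33 × 0.01 = $64.19
OASDI: $6,419.33 × 0.06 = $385.16
Paid family leave insurance: $6,419.33 × 0.015 = $96.29
Group life insurance premium: $193.67
Total deductions = $64.19 + $64.19 + $385.16 + $96.29 + $193.67 = $803.50
Net pay = $6,419.33 − $803.50 = $5,615.83

$5,615.83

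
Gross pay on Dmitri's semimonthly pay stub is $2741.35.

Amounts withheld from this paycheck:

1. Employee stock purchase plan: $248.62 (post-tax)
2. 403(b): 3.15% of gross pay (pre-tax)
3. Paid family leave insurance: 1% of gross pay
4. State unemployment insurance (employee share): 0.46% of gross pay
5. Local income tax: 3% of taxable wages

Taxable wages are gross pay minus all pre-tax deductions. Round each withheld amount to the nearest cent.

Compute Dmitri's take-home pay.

403(b): $2741.35 × 0.0315 = $86.35
Taxable wages = $2741.35 − $86.35 = $2655.00
Local income tax: $2655.00 × 0.03 = $79.65
State unemployment insurance (employee share): $2741.35 × 0.0046 = $12.61
Paid family leave insurance: $2741.35 × 0.01 = $27.41
Employee stock purchase plan: $248.62
Total deductions = $86.35 + $79.65 + $12.61 + $27.41 + $248.62 = $454.64
Net pay = $2741.35 − $454.64 = $2286.71

$2286.71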